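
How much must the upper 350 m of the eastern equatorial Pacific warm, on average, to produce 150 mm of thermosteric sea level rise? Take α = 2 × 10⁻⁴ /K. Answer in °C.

ΔT = Δh/(αH) = 0.15 / (2×10⁻⁴ × 350) ≈ 2.143 °C

ΔT ≈ 2.1 °C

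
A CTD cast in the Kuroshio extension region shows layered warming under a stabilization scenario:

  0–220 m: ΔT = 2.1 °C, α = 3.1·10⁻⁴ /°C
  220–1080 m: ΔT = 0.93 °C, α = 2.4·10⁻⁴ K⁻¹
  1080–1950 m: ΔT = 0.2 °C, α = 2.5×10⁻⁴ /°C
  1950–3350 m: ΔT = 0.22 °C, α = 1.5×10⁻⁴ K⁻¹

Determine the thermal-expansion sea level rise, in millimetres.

425 mm

0–220 m: 220 × 2.1 × 3.1×10⁻⁴ = 0.14322 m
860 × 2.4×10⁻⁴ × 0.93 = 0.191952 m
1080–1950 m: 0.2 × 2.5×10⁻⁴ × 870 = 0.04350 m
Layer 4: 1400 × 1.5×10⁻⁴ × 0.22 = 0.04620 m
Δh = 0.14322 + 0.191952 + 0.04350 + 0.04620 = 0.424872 m ≈ 425 mm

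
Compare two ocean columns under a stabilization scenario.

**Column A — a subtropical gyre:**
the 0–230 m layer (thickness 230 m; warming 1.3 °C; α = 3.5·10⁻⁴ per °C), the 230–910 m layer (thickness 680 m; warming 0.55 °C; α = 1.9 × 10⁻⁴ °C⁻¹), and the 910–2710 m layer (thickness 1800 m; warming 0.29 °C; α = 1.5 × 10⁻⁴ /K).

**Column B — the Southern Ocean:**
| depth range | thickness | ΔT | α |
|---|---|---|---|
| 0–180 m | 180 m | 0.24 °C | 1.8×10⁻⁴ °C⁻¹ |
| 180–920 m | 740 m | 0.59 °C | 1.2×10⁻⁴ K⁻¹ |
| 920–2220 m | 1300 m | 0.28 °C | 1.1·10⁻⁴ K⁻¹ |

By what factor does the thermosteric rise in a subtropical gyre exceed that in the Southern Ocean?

A 0–230 m: 3.5×10⁻⁴ × 230 × 1.3 = 0.10465 m
A 230–910 m: 680 × 0.55 × 1.9×10⁻⁴ = 0.07106 m
A Layer 3: 0.29 × 1.5×10⁻⁴ × 1800 = 0.07830 m
A total: 0.25401 m
B 0–180 m: 180 × 0.24 × 1.8×10⁻⁴ = 0.007776 m
B 180–920 m: 0.59 × 740 × 1.2×10⁻⁴ = 0.052392 m
B 920–2220 m: 0.28 × 1300 × 1.1×10⁻⁴ = 0.04004 m
B total: 0.100208 m
Ratio: 0.25401 / 0.100208 ≈ 2.535

a factor of 2.5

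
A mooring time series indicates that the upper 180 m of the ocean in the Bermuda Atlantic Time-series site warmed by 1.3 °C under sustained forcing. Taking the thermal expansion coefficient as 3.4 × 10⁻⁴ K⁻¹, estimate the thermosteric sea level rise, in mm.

80 mm

Δh = αΔT·H = 3.4×10⁻⁴ × 1.3 × 180 = 0.07956 m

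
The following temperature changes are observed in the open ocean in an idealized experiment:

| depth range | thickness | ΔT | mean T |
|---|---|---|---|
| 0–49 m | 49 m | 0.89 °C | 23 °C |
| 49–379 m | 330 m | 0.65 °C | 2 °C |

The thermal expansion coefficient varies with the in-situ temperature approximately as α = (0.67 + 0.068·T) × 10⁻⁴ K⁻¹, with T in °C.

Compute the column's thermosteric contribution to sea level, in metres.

about 0.0270 m

Layer 1: α = (0.67 + 0.068×23)×10⁻⁴ = 2.234×10⁻⁴ K⁻¹
Layer 2: α = (0.67 + 0.068×2)×10⁻⁴ = 0.806×10⁻⁴ K⁻¹
Layer 1: 0.89 × 49 × 2.234×10⁻⁴ = 0.009742474 m
49–379 m: 0.65 × 0.806×10⁻⁴ × 330 = 0.0172887 m
Δh = 0.009742474 + 0.0172887 = 0.027031174 m ≈ 0.0270 m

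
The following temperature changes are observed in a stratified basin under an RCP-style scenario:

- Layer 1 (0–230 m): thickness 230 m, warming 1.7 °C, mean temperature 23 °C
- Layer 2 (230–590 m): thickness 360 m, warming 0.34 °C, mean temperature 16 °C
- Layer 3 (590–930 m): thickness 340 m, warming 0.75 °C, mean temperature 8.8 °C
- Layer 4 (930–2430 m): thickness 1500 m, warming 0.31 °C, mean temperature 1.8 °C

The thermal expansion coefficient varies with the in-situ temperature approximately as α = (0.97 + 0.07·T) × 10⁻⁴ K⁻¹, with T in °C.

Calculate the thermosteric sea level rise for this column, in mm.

Δh ≈ 218 mm

Layer 1: α = (0.97 + 0.07×23)×10⁻⁴ = 2.58×10⁻⁴ K⁻¹
Layer 2: α = (0.97 + 0.07×16)×10⁻⁴ = 2.09×10⁻⁴ K⁻¹
Layer 3: α = (0.97 + 0.07×8.8)×10⁻⁴ = 1.586×10⁻⁴ K⁻¹
Layer 4: α = (0.97 + 0.07×1.8)×10⁻⁴ = 1.096×10⁻⁴ K⁻¹
1.7 × 230 × 2.58×10⁻⁴ = 0.100878 m
Layer 2: 360 × 2.09×10⁻⁴ × 0.34 = 0.0255816 m
590–930 m: 0.75 × 340 × 1.586×10⁻⁴ = 0.040443 m
Layer 4: 1500 × 1.096×10⁻⁴ × 0.31 = 0.050964 m
Δh = 0.100878 + 0.0255816 + 0.040443 + 0.050964 = 0.2178666 m ≈ 218 mm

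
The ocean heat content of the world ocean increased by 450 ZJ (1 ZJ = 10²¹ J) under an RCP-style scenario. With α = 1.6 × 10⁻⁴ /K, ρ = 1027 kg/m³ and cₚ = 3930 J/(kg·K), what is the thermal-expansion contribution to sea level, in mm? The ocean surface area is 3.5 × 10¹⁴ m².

51 mm

Per unit area: Q = 450×10²¹ / (3.5×10¹⁴) ≈ 1.286×10⁹ J/m²
Δh = αQ/(ρcₚ) = 1.6×10⁻⁴ × 1.286×10⁹ / (1027 × 3930) ≈ 0.05098 m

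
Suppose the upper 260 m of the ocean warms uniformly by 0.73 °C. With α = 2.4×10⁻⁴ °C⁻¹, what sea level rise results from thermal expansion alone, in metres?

Δh = αΔT·H = 2.4×10⁻⁴ × 0.73 × 260 = 0.045552 m

about 0.0456 m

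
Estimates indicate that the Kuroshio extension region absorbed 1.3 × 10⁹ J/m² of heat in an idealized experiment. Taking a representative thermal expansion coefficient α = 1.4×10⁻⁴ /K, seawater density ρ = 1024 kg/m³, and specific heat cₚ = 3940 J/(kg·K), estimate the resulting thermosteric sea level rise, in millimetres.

Δh = αQ/(ρcₚ) = 1.4×10⁻⁴ × 1.3×10⁹ / (1024 × 3940) ≈ 0.04511 m

about 45.1 mm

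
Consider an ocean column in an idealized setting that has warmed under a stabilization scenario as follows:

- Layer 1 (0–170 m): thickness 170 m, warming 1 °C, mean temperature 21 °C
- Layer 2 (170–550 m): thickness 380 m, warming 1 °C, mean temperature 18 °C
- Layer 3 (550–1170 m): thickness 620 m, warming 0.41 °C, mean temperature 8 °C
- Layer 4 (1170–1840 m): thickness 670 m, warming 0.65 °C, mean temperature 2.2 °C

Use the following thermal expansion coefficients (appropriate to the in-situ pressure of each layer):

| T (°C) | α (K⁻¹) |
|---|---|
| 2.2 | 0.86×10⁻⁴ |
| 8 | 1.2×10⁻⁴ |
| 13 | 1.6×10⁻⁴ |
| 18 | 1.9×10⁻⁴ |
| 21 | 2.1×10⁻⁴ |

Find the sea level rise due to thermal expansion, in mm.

180 mm of thermosteric rise

Layer 1 at 21 °C → α = 2.1×10⁻⁴ K⁻¹
Layer 2 at 18 °C → α = 1.9×10⁻⁴ K⁻¹
Layer 3 at 8 °C → α = 1.2×10⁻⁴ K⁻¹
Layer 4 at 2.2 °C → α = 0.86×10⁻⁴ K⁻¹
Layer 1: 1 × 2.1×10⁻⁴ × 170 = 0.03570 m
170–550 m: 1 × 380 × 1.9×10⁻⁴ = 0.07220 m
Layer 3: 620 × 1.2×10⁻⁴ × 0.41 = 0.030504 m
1170–1840 m: 0.65 × 670 × 0.86×10⁻⁴ = 0.037453 m
Δh = 0.03570 + 0.07220 + 0.030504 + 0.037453 = 0.175857 m ≈ 180 mm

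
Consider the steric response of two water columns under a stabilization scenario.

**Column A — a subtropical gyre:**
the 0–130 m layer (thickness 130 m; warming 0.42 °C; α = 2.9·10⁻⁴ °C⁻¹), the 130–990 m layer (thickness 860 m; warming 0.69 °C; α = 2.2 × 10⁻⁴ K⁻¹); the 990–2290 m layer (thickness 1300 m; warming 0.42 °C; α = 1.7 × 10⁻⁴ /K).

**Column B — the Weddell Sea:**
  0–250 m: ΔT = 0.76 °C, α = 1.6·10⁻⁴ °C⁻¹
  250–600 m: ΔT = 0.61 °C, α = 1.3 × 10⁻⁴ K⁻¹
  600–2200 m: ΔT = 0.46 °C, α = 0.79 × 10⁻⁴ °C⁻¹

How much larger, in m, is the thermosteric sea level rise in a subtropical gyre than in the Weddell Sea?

0.123 m

A 130 × 0.42 × 2.9×10⁻⁴ = 0.015834 m
A 130–990 m: 0.69 × 2.2×10⁻⁴ × 860 = 0.130548 m
A 990–2290 m: 1300 × 1.7×10⁻⁴ × 0.42 = 0.09282 m
A total: 0.239202 m
B 0–250 m: 1.6×10⁻⁴ × 0.76 × 250 = 0.03040 m
B 250–600 m: 350 × 0.61 × 1.3×10⁻⁴ = 0.027755 m
B 0.46 × 1600 × 0.79×10⁻⁴ = 0.058144 m
B total: 0.116299 m
Difference: 0.239202 − 0.116299 = 0.122903 m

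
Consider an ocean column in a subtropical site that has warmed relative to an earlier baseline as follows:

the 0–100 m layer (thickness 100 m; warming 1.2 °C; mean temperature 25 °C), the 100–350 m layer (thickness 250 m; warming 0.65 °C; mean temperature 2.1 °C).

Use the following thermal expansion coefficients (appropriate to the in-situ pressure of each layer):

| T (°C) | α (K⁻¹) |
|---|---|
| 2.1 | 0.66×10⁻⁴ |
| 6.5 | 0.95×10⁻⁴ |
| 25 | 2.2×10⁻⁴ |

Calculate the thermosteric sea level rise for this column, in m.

Layer 1 at 25 °C → α = 2.2×10⁻⁴ K⁻¹
Layer 2 at 2.1 °C → α = 0.66×10⁻⁴ K⁻¹
0–100 m: 1.2 × 2.2×10⁻⁴ × 100 = 0.02640 m
100–350 m: 0.66×10⁻⁴ × 0.65 × 250 = 0.010725 m
Δh = 0.02640 + 0.010725 = 0.037125 m ≈ 0.0371 m

Δh ≈ 0.0371 m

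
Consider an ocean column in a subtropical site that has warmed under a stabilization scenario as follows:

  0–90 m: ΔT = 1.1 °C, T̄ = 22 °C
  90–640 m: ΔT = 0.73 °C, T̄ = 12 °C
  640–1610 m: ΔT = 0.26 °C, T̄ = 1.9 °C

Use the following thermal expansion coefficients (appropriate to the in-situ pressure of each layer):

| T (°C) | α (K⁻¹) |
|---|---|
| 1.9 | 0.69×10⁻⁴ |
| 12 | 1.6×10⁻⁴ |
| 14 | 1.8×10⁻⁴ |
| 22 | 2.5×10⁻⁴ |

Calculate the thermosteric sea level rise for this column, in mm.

Layer 1 at 22 °C → α = 2.5×10⁻⁴ K⁻¹
Layer 2 at 12 °C → α = 1.6×10⁻⁴ K⁻¹
Layer 3 at 1.9 °C → α = 0.69×10⁻⁴ K⁻¹
2.5×10⁻⁴ × 90 × 1.1 = 0.02475 m
90–640 m: 1.6×10⁻⁴ × 0.73 × 550 = 0.06424 m
Layer 3: 0.26 × 970 × 0.69×10⁻⁴ = 0.0174018 m
Δh = 0.02475 + 0.06424 + 0.0174018 = 0.1063918 m

Δh ≈ 110 mm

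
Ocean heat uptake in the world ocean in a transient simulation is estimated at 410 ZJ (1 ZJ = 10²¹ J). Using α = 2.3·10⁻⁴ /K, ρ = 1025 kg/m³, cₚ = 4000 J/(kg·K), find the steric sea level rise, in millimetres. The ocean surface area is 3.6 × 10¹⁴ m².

Δh = 63.9 mm

Per unit area: Q = 410×10²¹ / (3.6×10¹⁴) ≈ 1.139×10⁹ J/m²
Δh = αQ/(ρcₚ) = 2.3×10⁻⁴ × 1.139×10⁹ / (1025 × 4000) ≈ 0.063895 m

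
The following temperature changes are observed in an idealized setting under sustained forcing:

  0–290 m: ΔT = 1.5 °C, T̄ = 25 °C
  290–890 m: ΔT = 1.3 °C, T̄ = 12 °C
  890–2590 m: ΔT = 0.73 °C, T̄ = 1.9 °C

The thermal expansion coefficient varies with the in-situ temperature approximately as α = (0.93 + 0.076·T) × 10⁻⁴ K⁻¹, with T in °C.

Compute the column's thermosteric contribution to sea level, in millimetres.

Layer 1: α = (0.93 + 0.076×25)×10⁻⁴ = 2.83×10⁻⁴ K⁻¹
Layer 2: α = (0.93 + 0.076×12)×10⁻⁴ = 1.842×10⁻⁴ K⁻¹
Layer 3: α = (0.93 + 0.076×1.9)×10⁻⁴ = 1.0744×10⁻⁴ K⁻¹
Layer 1: 2.83×10⁻⁴ × 290 × 1.5 = 0.123105 m
Layer 2: 1.842×10⁻⁴ × 600 × 1.3 = 0.143676 m
890–2590 m: 1700 × 0.73 × 1.0744×10⁻⁴ = 0.13333304 m
Δh = 0.123105 + 0.143676 + 0.13333304 = 0.40011404 m ≈ 400 mm

Δh = 400 mm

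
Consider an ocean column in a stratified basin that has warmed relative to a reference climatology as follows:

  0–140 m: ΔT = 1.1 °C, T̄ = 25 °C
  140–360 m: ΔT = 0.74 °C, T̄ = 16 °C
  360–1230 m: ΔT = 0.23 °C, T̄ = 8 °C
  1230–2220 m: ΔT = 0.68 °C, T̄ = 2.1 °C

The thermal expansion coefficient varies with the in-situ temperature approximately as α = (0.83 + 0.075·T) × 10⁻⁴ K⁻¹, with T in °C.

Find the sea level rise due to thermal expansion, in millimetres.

170 mm

Layer 1: α = (0.83 + 0.075×25)×10⁻⁴ = 2.705×10⁻⁴ K⁻¹
Layer 2: α = (0.83 + 0.075×16)×10⁻⁴ = 2.03×10⁻⁴ K⁻¹
Layer 3: α = (0.83 + 0.075×8)×10⁻⁴ = 1.43×10⁻⁴ K⁻¹
Layer 4: α = (0.83 + 0.075×2.1)×10⁻⁴ = 0.9875×10⁻⁴ K⁻¹
Layer 1: 2.705×10⁻⁴ × 1.1 × 140 = 0.041657 m
Layer 2: 2.03×10⁻⁴ × 220 × 0.74 = 0.0330484 m
870 × 0.23 × 1.43×10⁻⁴ = 0.0286143 m
Layer 4: 0.9875×10⁻⁴ × 0.68 × 990 = 0.0664785 m
Δh = 0.041657 + 0.0330484 + 0.0286143 + 0.0664785 = 0.1697982 m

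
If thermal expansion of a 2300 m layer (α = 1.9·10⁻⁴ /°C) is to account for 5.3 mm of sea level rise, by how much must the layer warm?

ΔT ≈ 0.0121 °C

ΔT = Δh/(αH) = 0.0053 / (1.9×10⁻⁴ × 2300) ≈ 0.01213 °C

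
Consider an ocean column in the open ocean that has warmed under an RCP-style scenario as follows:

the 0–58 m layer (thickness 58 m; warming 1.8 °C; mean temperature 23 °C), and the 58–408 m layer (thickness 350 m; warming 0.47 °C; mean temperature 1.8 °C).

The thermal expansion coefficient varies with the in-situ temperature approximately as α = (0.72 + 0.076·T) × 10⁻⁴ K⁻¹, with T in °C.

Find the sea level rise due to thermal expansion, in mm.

39.9 mm of thermosteric rise

Layer 1: α = (0.72 + 0.076×23)×10⁻⁴ = 2.468×10⁻⁴ K⁻¹
Layer 2: α = (0.72 + 0.076×1.8)×10⁻⁴ = 0.8568×10⁻⁴ K⁻¹
0–58 m: 2.468×10⁻⁴ × 58 × 1.8 = 0.02576592 m
58–408 m: 0.8568×10⁻⁴ × 0.47 × 350 = 0.01409436 m
Δh = 0.02576592 + 0.01409436 = 0.03986028 m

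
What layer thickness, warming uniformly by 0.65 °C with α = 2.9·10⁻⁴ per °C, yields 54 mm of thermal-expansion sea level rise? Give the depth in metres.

290 m

H = Δh/(αΔT) = 0.054 / (2.9×10⁻⁴ × 0.65) ≈ 286.5 m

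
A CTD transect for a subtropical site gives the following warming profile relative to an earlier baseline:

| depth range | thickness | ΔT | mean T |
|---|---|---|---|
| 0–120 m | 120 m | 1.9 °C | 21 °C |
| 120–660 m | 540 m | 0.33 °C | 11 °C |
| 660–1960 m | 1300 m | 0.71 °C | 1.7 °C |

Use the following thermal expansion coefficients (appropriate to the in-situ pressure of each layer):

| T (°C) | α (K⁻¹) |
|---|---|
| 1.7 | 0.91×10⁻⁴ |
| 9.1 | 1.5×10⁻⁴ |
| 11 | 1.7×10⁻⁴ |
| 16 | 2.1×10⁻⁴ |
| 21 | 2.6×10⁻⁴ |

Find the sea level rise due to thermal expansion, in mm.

Layer 1 at 21 °C → α = 2.6×10⁻⁴ K⁻¹
Layer 2 at 11 °C → α = 1.7×10⁻⁴ K⁻¹
Layer 3 at 1.7 °C → α = 0.91×10⁻⁴ K⁻¹
Layer 1: 2.6×10⁻⁴ × 1.9 × 120 = 0.05928 m
Layer 2: 0.33 × 1.7×10⁻⁴ × 540 = 0.030294 m
660–1960 m: 1300 × 0.91×10⁻⁴ × 0.71 = 0.083993 m
Δh = 0.05928 + 0.030294 + 0.083993 = 0.173567 m ≈ 174 mm

about 174 mm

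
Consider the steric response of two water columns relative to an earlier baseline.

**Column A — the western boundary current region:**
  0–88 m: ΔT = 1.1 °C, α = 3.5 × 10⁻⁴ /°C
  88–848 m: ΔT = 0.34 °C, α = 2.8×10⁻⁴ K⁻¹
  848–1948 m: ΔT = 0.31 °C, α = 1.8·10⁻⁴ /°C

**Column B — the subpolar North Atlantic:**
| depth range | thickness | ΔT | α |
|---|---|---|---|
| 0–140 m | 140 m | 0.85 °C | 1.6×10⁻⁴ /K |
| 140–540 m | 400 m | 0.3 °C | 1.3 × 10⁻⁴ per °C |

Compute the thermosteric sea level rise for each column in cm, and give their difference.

Δh_A ≈ 16.8 cm, Δh_B ≈ 3.46 cm; difference ≈ 13.3 cm

A Layer 1: 1.1 × 88 × 3.5×10⁻⁴ = 0.03388 m
A 2.8×10⁻⁴ × 760 × 0.34 = 0.072352 m
A 848–1948 m: 1.8×10⁻⁴ × 1100 × 0.31 = 0.06138 m
A total: 0.167612 m
B 1.6×10⁻⁴ × 140 × 0.85 = 0.01904 m
B 0.3 × 1.3×10⁻⁴ × 400 = 0.01560 m
B total: 0.03464 m
Difference: 0.167612 − 0.03464 = 0.132972 m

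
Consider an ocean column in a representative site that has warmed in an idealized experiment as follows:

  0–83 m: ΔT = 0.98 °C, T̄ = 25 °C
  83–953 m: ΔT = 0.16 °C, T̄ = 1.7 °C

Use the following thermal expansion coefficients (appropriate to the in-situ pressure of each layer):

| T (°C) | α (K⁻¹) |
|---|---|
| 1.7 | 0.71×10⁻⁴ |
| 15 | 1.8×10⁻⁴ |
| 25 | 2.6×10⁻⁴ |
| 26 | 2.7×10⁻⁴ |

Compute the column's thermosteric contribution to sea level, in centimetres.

3.10 cm

Layer 1 at 25 °C → α = 2.6×10⁻⁴ K⁻¹
Layer 2 at 1.7 °C → α = 0.71×10⁻⁴ K⁻¹
Layer 1: 83 × 0.98 × 2.6×10⁻⁴ = 0.0211484 m
0.71×10⁻⁴ × 0.16 × 870 = 0.0098832 m
Δh = 0.0211484 + 0.0098832 = 0.0310316 m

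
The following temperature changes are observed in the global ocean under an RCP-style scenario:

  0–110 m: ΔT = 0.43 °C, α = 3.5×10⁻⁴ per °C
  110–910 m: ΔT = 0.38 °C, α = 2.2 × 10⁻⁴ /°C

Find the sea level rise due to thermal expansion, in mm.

Δh ≈ 83.4 mm

0.43 × 3.5×10⁻⁴ × 110 = 0.016555 m
800 × 2.2×10⁻⁴ × 0.38 = 0.06688 m
Δh = 0.016555 + 0.06688 = 0.083435 m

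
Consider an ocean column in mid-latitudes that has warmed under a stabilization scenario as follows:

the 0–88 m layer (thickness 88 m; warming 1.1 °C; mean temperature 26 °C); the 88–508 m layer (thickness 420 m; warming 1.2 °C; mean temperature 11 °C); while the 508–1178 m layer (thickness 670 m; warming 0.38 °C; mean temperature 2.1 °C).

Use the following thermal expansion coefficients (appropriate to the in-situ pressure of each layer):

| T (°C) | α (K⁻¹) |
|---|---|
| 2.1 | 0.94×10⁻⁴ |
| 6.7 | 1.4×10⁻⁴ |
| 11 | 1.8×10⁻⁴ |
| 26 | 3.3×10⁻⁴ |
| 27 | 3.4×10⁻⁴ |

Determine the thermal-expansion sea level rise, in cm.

15 cm of thermosteric rise

Layer 1 at 26 °C → α = 3.3×10⁻⁴ K⁻¹
Layer 2 at 11 °C → α = 1.8×10⁻⁴ K⁻¹
Layer 3 at 2.1 °C → α = 0.94×10⁻⁴ K⁻¹
0–88 m: 1.1 × 3.3×10⁻⁴ × 88 = 0.031944 m
Layer 2: 1.8×10⁻⁴ × 1.2 × 420 = 0.09072 m
508–1178 m: 0.94×10⁻⁴ × 0.38 × 670 = 0.0239324 m
Δh = 0.031944 + 0.09072 + 0.0239324 = 0.1465964 m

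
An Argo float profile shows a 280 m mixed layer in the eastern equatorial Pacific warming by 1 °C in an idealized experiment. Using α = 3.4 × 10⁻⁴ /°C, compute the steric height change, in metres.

Δh = αΔT·H = 3.4×10⁻⁴ × 1 × 280 = 0.09520 m

Δh ≈ 0.0952 m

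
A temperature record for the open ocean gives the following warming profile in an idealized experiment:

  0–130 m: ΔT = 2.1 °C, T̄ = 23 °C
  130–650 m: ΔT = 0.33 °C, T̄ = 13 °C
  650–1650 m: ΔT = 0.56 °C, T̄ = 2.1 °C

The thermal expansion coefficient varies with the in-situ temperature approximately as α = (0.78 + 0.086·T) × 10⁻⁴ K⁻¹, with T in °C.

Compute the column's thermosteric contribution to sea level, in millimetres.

about 162 mm

Layer 1: α = (0.78 + 0.086×23)×10⁻⁴ = 2.758×10⁻⁴ K⁻¹
Layer 2: α = (0.78 + 0.086×13)×10⁻⁴ = 1.898×10⁻⁴ K⁻¹
Layer 3: α = (0.78 + 0.086×2.1)×10⁻⁴ = 0.9606×10⁻⁴ K⁻¹
2.1 × 130 × 2.758×10⁻⁴ = 0.0752934 m
130–650 m: 520 × 0.33 × 1.898×10⁻⁴ = 0.03256968 m
Layer 3: 0.56 × 0.9606×10⁻⁴ × 1000 = 0.0537936 m
Δh = 0.0752934 + 0.03256968 + 0.0537936 = 0.16165668 m ≈ 162 mm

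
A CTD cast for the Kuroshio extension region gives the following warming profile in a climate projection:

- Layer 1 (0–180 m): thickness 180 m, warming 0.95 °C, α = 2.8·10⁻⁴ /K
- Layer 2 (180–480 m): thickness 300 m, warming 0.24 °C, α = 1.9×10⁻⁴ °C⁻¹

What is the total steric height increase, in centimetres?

2.8×10⁻⁴ × 180 × 0.95 = 0.04788 m
1.9×10⁻⁴ × 0.24 × 300 = 0.01368 m
Δh = 0.04788 + 0.01368 = 0.06156 m

Δh ≈ 6.16 cm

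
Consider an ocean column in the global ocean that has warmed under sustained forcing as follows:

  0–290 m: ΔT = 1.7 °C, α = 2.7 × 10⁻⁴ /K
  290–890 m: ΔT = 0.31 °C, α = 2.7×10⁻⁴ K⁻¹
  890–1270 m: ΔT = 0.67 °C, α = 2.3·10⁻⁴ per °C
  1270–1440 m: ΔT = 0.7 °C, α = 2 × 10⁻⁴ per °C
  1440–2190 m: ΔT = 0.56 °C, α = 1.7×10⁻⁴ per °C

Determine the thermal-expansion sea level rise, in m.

Layer 1: 2.7×10⁻⁴ × 1.7 × 290 = 0.13311 m
600 × 2.7×10⁻⁴ × 0.31 = 0.05022 m
Layer 3: 380 × 0.67 × 2.3×10⁻⁴ = 0.058558 m
1270–1440 m: 0.7 × 2×10⁻⁴ × 170 = 0.02380 m
Layer 5: 1.7×10⁻⁴ × 0.56 × 750 = 0.07140 m
Δh = 0.13311 + 0.05022 + 0.058558 + 0.02380 + 0.07140 = 0.337088 m

Δh = 0.337 m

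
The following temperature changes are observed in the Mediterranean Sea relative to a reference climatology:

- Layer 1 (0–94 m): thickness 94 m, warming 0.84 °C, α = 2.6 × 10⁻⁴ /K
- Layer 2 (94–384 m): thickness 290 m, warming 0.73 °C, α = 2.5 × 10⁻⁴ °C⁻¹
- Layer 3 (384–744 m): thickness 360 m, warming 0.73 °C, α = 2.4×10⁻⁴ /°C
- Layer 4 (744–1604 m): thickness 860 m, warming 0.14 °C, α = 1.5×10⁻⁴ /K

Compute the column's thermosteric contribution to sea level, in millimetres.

Layer 1: 0.84 × 2.6×10⁻⁴ × 94 = 0.0205296 m
94–384 m: 0.73 × 290 × 2.5×10⁻⁴ = 0.052925 m
0.73 × 2.4×10⁻⁴ × 360 = 0.063072 m
860 × 0.14 × 1.5×10⁻⁴ = 0.01806 m
Δh = 0.0205296 + 0.052925 + 0.063072 + 0.01806 = 0.1545866 m ≈ 150 mm

about 150 mm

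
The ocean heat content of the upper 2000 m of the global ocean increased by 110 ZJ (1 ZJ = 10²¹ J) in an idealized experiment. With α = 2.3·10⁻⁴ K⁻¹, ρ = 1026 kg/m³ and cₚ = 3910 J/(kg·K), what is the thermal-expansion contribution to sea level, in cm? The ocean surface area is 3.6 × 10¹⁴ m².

Per unit area: Q = 110×10²¹ / (3.6×10¹⁴) ≈ 3.056×10⁸ J/m²
Δh = αQ/(ρcₚ) = 2.3×10⁻⁴ × 3.056×10⁸ / (1026 × 3910) ≈ 0.017521 m

1.75 cm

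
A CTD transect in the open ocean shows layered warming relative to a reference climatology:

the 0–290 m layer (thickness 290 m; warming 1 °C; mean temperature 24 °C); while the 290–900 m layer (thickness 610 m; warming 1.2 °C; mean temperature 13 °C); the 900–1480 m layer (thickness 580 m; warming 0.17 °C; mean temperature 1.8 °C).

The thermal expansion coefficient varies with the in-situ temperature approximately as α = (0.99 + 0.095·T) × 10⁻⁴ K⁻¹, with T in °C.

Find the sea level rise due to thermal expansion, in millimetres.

Layer 1: α = (0.99 + 0.095×24)×10⁻⁴ = 3.27×10⁻⁴ K⁻¹
Layer 2: α = (0.99 + 0.095×13)×10⁻⁴ = 2.225×10⁻⁴ K⁻¹
Layer 3: α = (0.99 + 0.095×1.8)×10⁻⁴ = 1.161×10⁻⁴ K⁻¹
1 × 290 × 3.27×10⁻⁴ = 0.09483 m
Layer 2: 610 × 1.2 × 2.225×10⁻⁴ = 0.16287 m
0.17 × 1.161×10⁻⁴ × 580 = 0.01144746 m
Δh = 0.09483 + 0.16287 + 0.01144746 = 0.26914746 m

269 mm of thermosteric rise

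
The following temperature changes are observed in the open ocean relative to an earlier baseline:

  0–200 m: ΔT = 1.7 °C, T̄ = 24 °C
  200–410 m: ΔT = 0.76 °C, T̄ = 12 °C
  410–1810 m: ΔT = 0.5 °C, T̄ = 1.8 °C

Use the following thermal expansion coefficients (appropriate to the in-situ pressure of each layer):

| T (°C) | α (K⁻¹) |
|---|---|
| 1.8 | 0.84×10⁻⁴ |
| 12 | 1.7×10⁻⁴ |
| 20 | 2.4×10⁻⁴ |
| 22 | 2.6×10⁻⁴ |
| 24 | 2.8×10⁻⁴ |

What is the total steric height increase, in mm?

Layer 1 at 24 °C → α = 2.8×10⁻⁴ K⁻¹
Layer 2 at 12 °C → α = 1.7×10⁻⁴ K⁻¹
Layer 3 at 1.8 °C → α = 0.84×10⁻⁴ K⁻¹
1.7 × 2.8×10⁻⁴ × 200 = 0.09520 m
Layer 2: 1.7×10⁻⁴ × 210 × 0.76 = 0.027132 m
Layer 3: 0.84×10⁻⁴ × 1400 × 0.5 = 0.05880 m
Δh = 0.09520 + 0.027132 + 0.05880 = 0.181132 m

181 mm of thermosteric rise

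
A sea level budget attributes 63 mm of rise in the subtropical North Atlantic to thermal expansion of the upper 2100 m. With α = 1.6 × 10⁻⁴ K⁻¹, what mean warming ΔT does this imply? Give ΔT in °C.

about 0.188 °C

ΔT = Δh/(αH) = 0.063 / (1.6×10⁻⁴ × 2100) = 0.1875 °C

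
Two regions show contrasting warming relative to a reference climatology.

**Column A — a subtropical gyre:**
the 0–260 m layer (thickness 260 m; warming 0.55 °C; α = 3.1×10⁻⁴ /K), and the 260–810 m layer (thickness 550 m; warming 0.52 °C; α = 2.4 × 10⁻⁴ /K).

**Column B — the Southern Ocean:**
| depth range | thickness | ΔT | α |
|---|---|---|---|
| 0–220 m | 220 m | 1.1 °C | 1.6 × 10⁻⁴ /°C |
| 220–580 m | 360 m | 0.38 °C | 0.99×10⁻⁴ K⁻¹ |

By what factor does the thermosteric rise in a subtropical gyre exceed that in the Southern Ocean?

a factor of 2.2

A Layer 1: 0.55 × 3.1×10⁻⁴ × 260 = 0.04433 m
A Layer 2: 550 × 2.4×10⁻⁴ × 0.52 = 0.06864 m
A total: 0.11297 m
B 0–220 m: 1.1 × 220 × 1.6×10⁻⁴ = 0.03872 m
B 220–580 m: 360 × 0.38 × 0.99×10⁻⁴ = 0.0135432 m
B total: 0.0522632 m
Ratio: 0.11297 / 0.0522632 ≈ 2.162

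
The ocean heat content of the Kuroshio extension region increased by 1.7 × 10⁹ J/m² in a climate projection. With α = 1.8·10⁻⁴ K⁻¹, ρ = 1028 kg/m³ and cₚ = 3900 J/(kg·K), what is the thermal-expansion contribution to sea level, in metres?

Δh = αQ/(ρcₚ) = 1.8×10⁻⁴ × 1.7×10⁹ / (1028 × 3900) ≈ 0.076324 m

0.076 m of thermosteric rise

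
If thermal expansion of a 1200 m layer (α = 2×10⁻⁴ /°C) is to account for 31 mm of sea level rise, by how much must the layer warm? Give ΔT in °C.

0.129 °C

ΔT = Δh/(αH) = 0.031 / (2×10⁻⁴ × 1200) ≈ 0.1292 °C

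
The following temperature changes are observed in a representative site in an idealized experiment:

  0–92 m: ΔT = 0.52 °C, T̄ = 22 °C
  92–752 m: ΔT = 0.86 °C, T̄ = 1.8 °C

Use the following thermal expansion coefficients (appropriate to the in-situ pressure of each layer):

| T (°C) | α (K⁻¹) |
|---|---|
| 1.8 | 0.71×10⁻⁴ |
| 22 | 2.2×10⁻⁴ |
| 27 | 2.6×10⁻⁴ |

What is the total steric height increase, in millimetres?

Layer 1 at 22 °C → α = 2.2×10⁻⁴ K⁻¹
Layer 2 at 1.8 °C → α = 0.71×10⁻⁴ K⁻¹
0.52 × 2.2×10⁻⁴ × 92 = 0.0105248 m
0.71×10⁻⁴ × 660 × 0.86 = 0.0402996 m
Δh = 0.0105248 + 0.0402996 = 0.0508244 m

50.8 mm of thermosteric rise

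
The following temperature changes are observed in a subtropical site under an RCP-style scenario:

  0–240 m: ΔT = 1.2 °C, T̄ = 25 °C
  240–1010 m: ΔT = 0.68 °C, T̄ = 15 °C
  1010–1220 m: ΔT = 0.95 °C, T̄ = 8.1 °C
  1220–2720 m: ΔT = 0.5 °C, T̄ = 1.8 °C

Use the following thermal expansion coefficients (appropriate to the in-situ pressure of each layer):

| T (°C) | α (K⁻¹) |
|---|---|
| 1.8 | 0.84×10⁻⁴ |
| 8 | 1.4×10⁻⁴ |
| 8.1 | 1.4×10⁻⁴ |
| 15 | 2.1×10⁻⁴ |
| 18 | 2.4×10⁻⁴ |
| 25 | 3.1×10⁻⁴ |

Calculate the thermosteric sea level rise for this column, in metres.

0.290 m of thermosteric rise

Layer 1 at 25 °C → α = 3.1×10⁻⁴ K⁻¹
Layer 2 at 15 °C → α = 2.1×10⁻⁴ K⁻¹
Layer 3 at 8.1 °C → α = 1.4×10⁻⁴ K⁻¹
Layer 4 at 1.8 °C → α = 0.84×10⁻⁴ K⁻¹
Layer 1: 3.1×10⁻⁴ × 1.2 × 240 = 0.08928 m
240–1010 m: 0.68 × 2.1×10⁻⁴ × 770 = 0.109956 m
Layer 3: 1.4×10⁻⁴ × 210 × 0.95 = 0.02793 m
0.5 × 0.84×10⁻⁴ × 1500 = 0.06300 m
Δh = 0.08928 + 0.109956 + 0.02793 + 0.06300 = 0.290166 m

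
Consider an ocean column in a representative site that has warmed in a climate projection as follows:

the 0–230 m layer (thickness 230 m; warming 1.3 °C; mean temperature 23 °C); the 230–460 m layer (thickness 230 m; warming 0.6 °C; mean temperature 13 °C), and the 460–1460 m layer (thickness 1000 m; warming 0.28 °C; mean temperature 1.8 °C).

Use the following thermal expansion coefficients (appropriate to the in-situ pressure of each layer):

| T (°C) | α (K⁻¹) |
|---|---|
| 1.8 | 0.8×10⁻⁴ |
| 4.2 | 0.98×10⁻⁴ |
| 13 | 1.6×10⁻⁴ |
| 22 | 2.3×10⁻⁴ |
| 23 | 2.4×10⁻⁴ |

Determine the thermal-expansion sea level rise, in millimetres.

116 mm of thermosteric rise

Layer 1 at 23 °C → α = 2.4×10⁻⁴ K⁻¹
Layer 2 at 13 °C → α = 1.6×10⁻⁴ K⁻¹
Layer 3 at 1.8 °C → α = 0.8×10⁻⁴ K⁻¹
230 × 2.4×10⁻⁴ × 1.3 = 0.07176 m
Layer 2: 230 × 0.6 × 1.6×10⁻⁴ = 0.02208 m
460–1460 m: 0.8×10⁻⁴ × 1000 × 0.28 = 0.02240 m
Δh = 0.07176 + 0.02208 + 0.02240 = 0.11624 m ≈ 116 mm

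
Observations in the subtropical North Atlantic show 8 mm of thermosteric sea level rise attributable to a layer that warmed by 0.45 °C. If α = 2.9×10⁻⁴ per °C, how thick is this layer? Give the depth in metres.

about 61.3 m

H = Δh/(αΔT) = 0.008 / (2.9×10⁻⁴ × 0.45) ≈ 61.30 m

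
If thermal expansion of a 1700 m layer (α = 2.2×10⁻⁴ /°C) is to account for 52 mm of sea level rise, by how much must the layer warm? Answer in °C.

ΔT = Δh/(αH) = 0.052 / (2.2×10⁻⁴ × 1700) ≈ 0.1390 °C

about 0.139 °C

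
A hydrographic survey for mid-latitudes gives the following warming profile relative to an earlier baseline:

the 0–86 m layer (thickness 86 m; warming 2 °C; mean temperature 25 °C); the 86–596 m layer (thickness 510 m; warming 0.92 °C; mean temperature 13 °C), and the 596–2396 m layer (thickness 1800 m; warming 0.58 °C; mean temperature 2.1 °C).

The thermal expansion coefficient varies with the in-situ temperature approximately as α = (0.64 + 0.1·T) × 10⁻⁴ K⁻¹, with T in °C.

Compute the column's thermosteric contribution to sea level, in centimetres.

about 23.4 cm

Layer 1: α = (0.64 + 0.1×25)×10⁻⁴ = 3.14×10⁻⁴ K⁻¹
Layer 2: α = (0.64 + 0.1×13)×10⁻⁴ = 1.94×10⁻⁴ K⁻¹
Layer 3: α = (0.64 + 0.1×2.1)×10⁻⁴ = 0.85×10⁻⁴ K⁻¹
Layer 1: 3.14×10⁻⁴ × 86 × 2 = 0.054008 m
1.94×10⁻⁴ × 0.92 × 510 = 0.0910248 m
Layer 3: 0.58 × 0.85×10⁻⁴ × 1800 = 0.08874 m
Δh = 0.054008 + 0.0910248 + 0.08874 = 0.2337728 m ≈ 23.4 cm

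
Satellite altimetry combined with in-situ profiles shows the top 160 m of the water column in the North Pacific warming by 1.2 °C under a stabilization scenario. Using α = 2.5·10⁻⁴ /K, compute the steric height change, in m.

Δh = αΔT·H = 2.5×10⁻⁴ × 1.2 × 160 = 0.04800 m

about 0.0480 m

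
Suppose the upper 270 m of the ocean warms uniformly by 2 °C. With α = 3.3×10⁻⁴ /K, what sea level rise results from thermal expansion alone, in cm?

17.8 cm of thermosteric rise

Δh = αΔT·H = 3.3×10⁻⁴ × 2 × 270 = 0.17820 m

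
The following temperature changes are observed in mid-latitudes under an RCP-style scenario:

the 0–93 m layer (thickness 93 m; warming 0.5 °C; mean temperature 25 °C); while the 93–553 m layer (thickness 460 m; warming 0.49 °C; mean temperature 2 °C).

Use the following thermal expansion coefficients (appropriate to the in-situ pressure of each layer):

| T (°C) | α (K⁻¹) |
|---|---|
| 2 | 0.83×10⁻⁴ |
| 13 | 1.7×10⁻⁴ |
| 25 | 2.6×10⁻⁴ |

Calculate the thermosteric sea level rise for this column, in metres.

Δh ≈ 0.0308 m

Layer 1 at 25 °C → α = 2.6×10⁻⁴ K⁻¹
Layer 2 at 2 °C → α = 0.83×10⁻⁴ K⁻¹
0.5 × 93 × 2.6×10⁻⁴ = 0.01209 m
93–553 m: 0.83×10⁻⁴ × 460 × 0.49 = 0.0187082 m
Δh = 0.01209 + 0.0187082 = 0.0307982 m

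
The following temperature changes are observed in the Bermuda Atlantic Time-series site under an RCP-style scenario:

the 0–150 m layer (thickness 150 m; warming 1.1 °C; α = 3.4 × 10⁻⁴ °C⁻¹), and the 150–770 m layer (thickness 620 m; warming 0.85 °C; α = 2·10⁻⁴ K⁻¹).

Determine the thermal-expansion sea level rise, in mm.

0–150 m: 3.4×10⁻⁴ × 150 × 1.1 = 0.05610 m
Layer 2: 2×10⁻⁴ × 620 × 0.85 = 0.10540 m
Δh = 0.05610 + 0.10540 = 0.16150 m

about 162 mm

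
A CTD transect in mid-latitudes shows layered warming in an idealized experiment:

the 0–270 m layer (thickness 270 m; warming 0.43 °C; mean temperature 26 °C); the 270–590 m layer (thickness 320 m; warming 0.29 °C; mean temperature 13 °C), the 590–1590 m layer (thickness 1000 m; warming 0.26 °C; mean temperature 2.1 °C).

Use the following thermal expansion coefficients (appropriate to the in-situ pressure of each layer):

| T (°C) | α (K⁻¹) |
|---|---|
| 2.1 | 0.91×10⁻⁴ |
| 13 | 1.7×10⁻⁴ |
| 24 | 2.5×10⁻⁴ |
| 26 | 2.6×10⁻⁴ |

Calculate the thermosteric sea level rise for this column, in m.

Layer 1 at 26 °C → α = 2.6×10⁻⁴ K⁻¹
Layer 2 at 13 °C → α = 1.7×10⁻⁴ K⁻¹
Layer 3 at 2.1 °C → α = 0.91×10⁻⁴ K⁻¹
270 × 0.43 × 2.6×10⁻⁴ = 0.030186 m
1.7×10⁻⁴ × 320 × 0.29 = 0.015776 m
590–1590 m: 0.26 × 1000 × 0.91×10⁻⁴ = 0.02366 m
Δh = 0.030186 + 0.015776 + 0.02366 = 0.069622 m ≈ 0.0696 m

0.0696 m of thermosteric rise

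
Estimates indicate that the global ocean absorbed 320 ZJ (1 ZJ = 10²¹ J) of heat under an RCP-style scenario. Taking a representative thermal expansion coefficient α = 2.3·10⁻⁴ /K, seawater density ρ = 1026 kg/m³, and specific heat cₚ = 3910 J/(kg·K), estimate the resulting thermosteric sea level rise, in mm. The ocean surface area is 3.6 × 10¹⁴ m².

Per unit area: Q = 320×10²¹ / (3.6×10¹⁴) ≈ 8.889×10⁸ J/m²
Δh = αQ/(ρcₚ) = 2.3×10⁻⁴ × 8.889×10⁸ / (1026 × 3910) ≈ 0.050963 m

51.0 mm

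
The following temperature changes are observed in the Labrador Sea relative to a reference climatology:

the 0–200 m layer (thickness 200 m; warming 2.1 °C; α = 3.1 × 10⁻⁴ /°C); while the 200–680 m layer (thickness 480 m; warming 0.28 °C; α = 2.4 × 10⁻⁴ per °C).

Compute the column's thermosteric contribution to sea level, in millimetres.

200 × 2.1 × 3.1×10⁻⁴ = 0.13020 m
200–680 m: 0.28 × 2.4×10⁻⁴ × 480 = 0.032256 m
Δh = 0.13020 + 0.032256 = 0.162456 m

162 mm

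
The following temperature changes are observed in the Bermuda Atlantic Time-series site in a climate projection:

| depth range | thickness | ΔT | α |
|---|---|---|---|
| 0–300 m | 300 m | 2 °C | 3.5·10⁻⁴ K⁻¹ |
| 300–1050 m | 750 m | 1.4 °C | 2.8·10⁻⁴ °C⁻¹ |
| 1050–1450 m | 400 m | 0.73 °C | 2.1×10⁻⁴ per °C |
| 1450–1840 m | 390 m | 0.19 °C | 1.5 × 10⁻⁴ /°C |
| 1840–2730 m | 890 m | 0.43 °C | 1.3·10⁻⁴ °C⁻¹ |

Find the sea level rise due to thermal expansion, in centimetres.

300 × 2 × 3.5×10⁻⁴ = 0.21000 m
750 × 1.4 × 2.8×10⁻⁴ = 0.29400 m
Layer 3: 0.73 × 2.1×10⁻⁴ × 400 = 0.06132 m
390 × 0.19 × 1.5×10⁻⁴ = 0.011115 m
1.3×10⁻⁴ × 890 × 0.43 = 0.049751 m
Δh = 0.21000 + 0.29400 + 0.06132 + 0.011115 + 0.049751 = 0.626186 m

62.6 cm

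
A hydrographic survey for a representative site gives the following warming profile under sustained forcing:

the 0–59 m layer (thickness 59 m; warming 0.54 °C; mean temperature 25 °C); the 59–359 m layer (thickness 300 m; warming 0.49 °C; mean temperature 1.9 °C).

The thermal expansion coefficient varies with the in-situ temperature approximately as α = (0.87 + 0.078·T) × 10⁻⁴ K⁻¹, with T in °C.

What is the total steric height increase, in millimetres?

24.0 mm of thermosteric rise

Layer 1: α = (0.87 + 0.078×25)×10⁻⁴ = 2.82×10⁻⁴ K⁻¹
Layer 2: α = (0.87 + 0.078×1.9)×10⁻⁴ = 1.0182×10⁻⁴ K⁻¹
Layer 1: 0.54 × 59 × 2.82×10⁻⁴ = 0.00898452 m
Layer 2: 300 × 1.0182×10⁻⁴ × 0.49 = 0.01496754 m
Δh = 0.00898452 + 0.01496754 = 0.02395206 m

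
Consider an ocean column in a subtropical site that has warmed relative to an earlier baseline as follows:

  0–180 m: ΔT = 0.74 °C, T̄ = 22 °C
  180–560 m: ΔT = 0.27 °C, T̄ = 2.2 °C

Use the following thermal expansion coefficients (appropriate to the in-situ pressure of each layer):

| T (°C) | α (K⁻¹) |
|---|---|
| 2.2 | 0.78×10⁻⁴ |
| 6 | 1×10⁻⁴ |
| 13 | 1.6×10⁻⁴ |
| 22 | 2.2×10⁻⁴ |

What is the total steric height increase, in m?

Δh ≈ 0.0373 m

Layer 1 at 22 °C → α = 2.2×10⁻⁴ K⁻¹
Layer 2 at 2.2 °C → α = 0.78×10⁻⁴ K⁻¹
0.74 × 180 × 2.2×10⁻⁴ = 0.029304 m
180–560 m: 380 × 0.27 × 0.78×10⁻⁴ = 0.0080028 m
Δh = 0.029304 + 0.0080028 = 0.0373068 m ≈ 0.0373 m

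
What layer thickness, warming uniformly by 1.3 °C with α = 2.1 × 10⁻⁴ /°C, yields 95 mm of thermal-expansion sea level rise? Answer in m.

H = Δh/(αΔT) = 0.095 / (2.1×10⁻⁴ × 1.3) ≈ 348.0 m

about 350 m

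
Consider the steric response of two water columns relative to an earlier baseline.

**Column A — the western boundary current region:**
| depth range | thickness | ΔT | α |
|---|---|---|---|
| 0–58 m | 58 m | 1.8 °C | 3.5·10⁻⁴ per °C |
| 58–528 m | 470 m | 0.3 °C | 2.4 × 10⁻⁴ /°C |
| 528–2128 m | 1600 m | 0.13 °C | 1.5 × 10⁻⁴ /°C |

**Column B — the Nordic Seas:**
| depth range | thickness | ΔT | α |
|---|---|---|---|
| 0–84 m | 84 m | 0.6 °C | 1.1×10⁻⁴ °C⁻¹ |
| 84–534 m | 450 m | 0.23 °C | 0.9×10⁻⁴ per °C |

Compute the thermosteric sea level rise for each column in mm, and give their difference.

Δh_A ≈ 102 mm, Δh_B ≈ 14.9 mm; difference ≈ 86.7 mm

A 1.8 × 58 × 3.5×10⁻⁴ = 0.03654 m
A 58–528 m: 2.4×10⁻⁴ × 0.3 × 470 = 0.03384 m
A Layer 3: 0.13 × 1.5×10⁻⁴ × 1600 = 0.03120 m
A total: 0.10158 m
B 0–84 m: 0.6 × 84 × 1.1×10⁻⁴ = 0.005544 m
B Layer 2: 450 × 0.23 × 0.9×10⁻⁴ = 0.009315 m
B total: 0.014859 m
Difference: 0.10158 − 0.014859 = 0.086721 m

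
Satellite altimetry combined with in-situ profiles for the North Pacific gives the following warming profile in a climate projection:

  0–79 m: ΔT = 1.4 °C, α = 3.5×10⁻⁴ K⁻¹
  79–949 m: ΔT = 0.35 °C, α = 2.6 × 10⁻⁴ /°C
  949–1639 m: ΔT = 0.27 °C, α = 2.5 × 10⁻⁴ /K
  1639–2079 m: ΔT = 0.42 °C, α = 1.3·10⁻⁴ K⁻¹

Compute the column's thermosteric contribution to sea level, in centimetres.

about 19 cm

1.4 × 3.5×10⁻⁴ × 79 = 0.03871 m
79–949 m: 0.35 × 870 × 2.6×10⁻⁴ = 0.07917 m
949–1639 m: 690 × 0.27 × 2.5×10⁻⁴ = 0.046575 m
1639–2079 m: 1.3×10⁻⁴ × 0.42 × 440 = 0.024024 m
Δh = 0.03871 + 0.07917 + 0.046575 + 0.024024 = 0.188479 m ≈ 19 cm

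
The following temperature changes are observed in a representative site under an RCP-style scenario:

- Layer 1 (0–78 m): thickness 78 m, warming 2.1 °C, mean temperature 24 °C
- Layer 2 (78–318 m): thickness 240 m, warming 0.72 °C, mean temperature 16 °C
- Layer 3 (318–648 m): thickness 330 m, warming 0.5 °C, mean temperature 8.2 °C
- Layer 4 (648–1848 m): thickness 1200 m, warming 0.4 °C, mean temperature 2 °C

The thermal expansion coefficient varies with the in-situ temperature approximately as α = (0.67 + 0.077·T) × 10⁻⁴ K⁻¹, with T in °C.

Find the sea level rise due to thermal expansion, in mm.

Δh = 135 mm

Layer 1: α = (0.67 + 0.077×24)×10⁻⁴ = 2.518×10⁻⁴ K⁻¹
Layer 2: α = (0.67 + 0.077×16)×10⁻⁴ = 1.902×10⁻⁴ K⁻¹
Layer 3: α = (0.67 + 0.077×8.2)×10⁻⁴ = 1.3014×10⁻⁴ K⁻¹
Layer 4: α = (0.67 + 0.077×2)×10⁻⁴ = 0.824×10⁻⁴ K⁻¹
0–78 m: 2.518×10⁻⁴ × 78 × 2.1 = 0.04124484 m
78–318 m: 1.902×10⁻⁴ × 0.72 × 240 = 0.03286656 m
0.5 × 1.3014×10⁻⁴ × 330 = 0.0214731 m
Layer 4: 0.4 × 1200 × 0.824×10⁻⁴ = 0.039552 m
Δh = 0.04124484 + 0.03286656 + 0.0214731 + 0.039552 = 0.1351365 m ≈ 135 mm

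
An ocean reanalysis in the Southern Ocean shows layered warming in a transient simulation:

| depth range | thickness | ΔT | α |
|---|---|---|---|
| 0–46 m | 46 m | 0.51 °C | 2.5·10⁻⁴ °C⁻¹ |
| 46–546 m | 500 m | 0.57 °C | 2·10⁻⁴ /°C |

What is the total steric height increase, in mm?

Δh = 62.9 mm

Layer 1: 0.51 × 2.5×10⁻⁴ × 46 = 0.005865 m
Layer 2: 500 × 0.57 × 2×10⁻⁴ = 0.05700 m
Δh = 0.005865 + 0.05700 = 0.062865 m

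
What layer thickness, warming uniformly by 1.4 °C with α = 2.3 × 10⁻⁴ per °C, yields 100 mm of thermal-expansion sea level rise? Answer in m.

H = Δh/(αΔT) = 0.1 / (2.3×10⁻⁴ × 1.4) ≈ 310.6 m

H ≈ 311 m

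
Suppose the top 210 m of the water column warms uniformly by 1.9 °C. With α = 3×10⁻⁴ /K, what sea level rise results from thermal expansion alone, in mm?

120 mm

Δh = αΔT·H = 3×10⁻⁴ × 1.9 × 210 = 0.11970 m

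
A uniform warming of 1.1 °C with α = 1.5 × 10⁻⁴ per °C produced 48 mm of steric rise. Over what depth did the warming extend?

about 291 m

H = Δh/(αΔT) = 0.048 / (1.5×10⁻⁴ × 1.1) ≈ 290.9 m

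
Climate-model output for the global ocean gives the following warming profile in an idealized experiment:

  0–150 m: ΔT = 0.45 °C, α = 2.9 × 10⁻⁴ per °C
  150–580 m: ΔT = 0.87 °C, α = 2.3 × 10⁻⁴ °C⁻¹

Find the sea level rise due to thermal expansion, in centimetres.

0–150 m: 2.9×10⁻⁴ × 0.45 × 150 = 0.019575 m
2.3×10⁻⁴ × 0.87 × 430 = 0.086043 m
Δh = 0.019575 + 0.086043 = 0.105618 m ≈ 10.6 cm

10.6 cm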